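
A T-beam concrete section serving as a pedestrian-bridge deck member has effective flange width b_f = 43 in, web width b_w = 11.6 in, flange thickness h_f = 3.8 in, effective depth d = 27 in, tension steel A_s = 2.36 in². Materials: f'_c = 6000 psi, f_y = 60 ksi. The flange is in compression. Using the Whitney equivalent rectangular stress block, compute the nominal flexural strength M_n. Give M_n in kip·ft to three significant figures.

Tension: T = A_s f_y = 2.36 × 60 = 141.6 kips.
Try a within the flange: a = T/(0.85 f'_c b_f) = 141.6/(0.85 × 6 × 43) = 0.646 in.
Since a = 0.646 ≤ h_f = 3.8 in, the stress block lies entirely in the flange; analyse as a rectangular beam of width b_f.
M_n = T(d − a/2) = 141.6 × (27 − 0.323) = 3777.5 kip·in.
M_n = 3777.5/12 = 314.79 kip·ft.

M_n ≈ 315 kip·ft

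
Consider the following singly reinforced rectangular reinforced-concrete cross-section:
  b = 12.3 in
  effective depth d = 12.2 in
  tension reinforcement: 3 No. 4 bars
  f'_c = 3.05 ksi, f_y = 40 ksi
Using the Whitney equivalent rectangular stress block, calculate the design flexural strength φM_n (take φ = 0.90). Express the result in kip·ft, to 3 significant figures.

A_s = 3 × 0.2 = 0.6 in².
T = A_s f_y = 0.6 × 40 = 24 kips.
a = T/(0.85 f'_c b) = 24/(0.85 × 3.05 × 12.3) = 0.753 in.
M_n = T(d − a/2) = 24 × (12.2 − 0.3765) = 283.8 kip·in = 283.8/12 = 23.65 kip·ft.
φM_n = 0.90 × 23.65 = 21.29 kip·ft.

φM_n ≈ 21.3 kip·ft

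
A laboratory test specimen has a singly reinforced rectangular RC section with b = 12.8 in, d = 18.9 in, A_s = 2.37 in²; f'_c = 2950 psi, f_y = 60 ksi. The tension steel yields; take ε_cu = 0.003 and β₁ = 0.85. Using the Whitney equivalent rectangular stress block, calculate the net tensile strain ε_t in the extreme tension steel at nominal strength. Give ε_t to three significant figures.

ε_t ≈ 0.00788

a = A_s f_y/(0.85 f'_c b) = 4.430 in.
β₁ = 0.85, so c = a/β₁ = 4.430/0.85 = 5.212 in.
From the linear strain diagram with ε_cu = 0.003: ε_t = 0.003 (d − c)/c = 0.003 × (18.9 − 5.212)/5.212 = 0.00788.
Since ε_t ≥ 0.005, the section is tension-controlled.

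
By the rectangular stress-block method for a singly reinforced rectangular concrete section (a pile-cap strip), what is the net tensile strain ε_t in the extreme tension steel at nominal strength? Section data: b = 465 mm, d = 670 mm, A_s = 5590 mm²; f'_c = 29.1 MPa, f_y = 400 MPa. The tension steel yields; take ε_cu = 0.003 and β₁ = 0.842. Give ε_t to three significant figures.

ε_t ≈ 0.00571

a = A_s f_y/(0.85 f'_c b) = 194.40 mm.
β₁ = 0.842, so c = a/β₁ = 194.40/0.842 = 230.88 mm.
From the linear strain diagram with ε_cu = 0.003: ε_t = 0.003 (d − c)/c = 0.003 × (670 − 230.88)/230.88 = 0.00571.
Since ε_t ≥ 0.005, the section is tension-controlled.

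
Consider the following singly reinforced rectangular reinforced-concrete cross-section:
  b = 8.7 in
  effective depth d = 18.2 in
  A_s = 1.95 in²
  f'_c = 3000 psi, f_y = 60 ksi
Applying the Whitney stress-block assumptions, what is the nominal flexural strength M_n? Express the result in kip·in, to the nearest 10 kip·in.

T = A_s f_y = 1.95 × 60 = 117 kips.
a = T/(0.85 f'_c b) = 117/(0.85 × 3 × 8.7) = 5.274 in.
M_n = T(d − a/2) = 117 × (18.2 − 2.637) = 1820.9 kip·in.

M_n ≈ 1820 kip·in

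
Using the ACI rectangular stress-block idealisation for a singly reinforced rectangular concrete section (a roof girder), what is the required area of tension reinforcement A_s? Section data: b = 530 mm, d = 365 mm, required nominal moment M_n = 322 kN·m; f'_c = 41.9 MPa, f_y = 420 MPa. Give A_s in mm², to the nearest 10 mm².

A_s ≈ 2260 mm²

With M_n = 0.85 f'_c a b (d − a/2), solve the quadratic for a:
a = d − √(d² − 2M_n/(0.85 f'_c b)) = 365 − √(365² − 2 × 322×10⁶/(0.85 × 41.9 × 530)) = 50.19 mm.
A_s = 0.85 f'_c a b / f_y = 0.85 × 41.9 × 50.19 × 530 / 420 = 2255.7 mm².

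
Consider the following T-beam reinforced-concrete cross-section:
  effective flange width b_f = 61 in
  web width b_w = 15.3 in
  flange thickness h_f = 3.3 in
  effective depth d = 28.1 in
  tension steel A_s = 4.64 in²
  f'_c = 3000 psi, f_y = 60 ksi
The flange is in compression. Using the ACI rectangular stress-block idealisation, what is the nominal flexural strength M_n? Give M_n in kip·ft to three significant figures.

Tension: T = A_s f_y = 4.64 × 60 = 278.4 kips.
Try a within the flange: a = T/(0.85 f'_c b_f) = 278.4/(0.85 × 3 × 61) = 1.790 in.
Since a = 1.790 ≤ h_f = 3.3 in, the stress block lies entirely in the flange; analyse as a rectangular beam of width b_f.
M_n = T(d − a/2) = 278.4 × (28.1 − 0.895) = 7573.9 kip·in.
M_n = 7573.9/12 = 631.16 kip·ft.

M_n ≈ 631 kip·ft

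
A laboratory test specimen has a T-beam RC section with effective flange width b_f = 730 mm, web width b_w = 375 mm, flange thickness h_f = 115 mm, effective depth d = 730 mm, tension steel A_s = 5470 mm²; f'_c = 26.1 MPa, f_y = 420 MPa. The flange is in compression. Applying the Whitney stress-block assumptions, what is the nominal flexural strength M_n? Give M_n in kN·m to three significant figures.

Tension: T = A_s f_y = 5470 × 420 = 2297400 N.
Try a within the flange: a = T/(0.85 f'_c b_f) = 2297400/(0.85 × 26.1 × 730) = 141.86 mm.
a = 141.86 > h_f = 115 mm: the block extends into the web. Split into flange-overhang and web parts.
C_f = 0.85 f'_c (b_f − b_w) h_f = 0.85 × 26.1 × (730 − 375) × 115 = 905703 N.
Remaining web compression depth: a_w = (T − C_f)/(0.85 f'_c b_w) = (2297400 − 905703)/(0.85 × 26.1 × 375) = 167.28 mm.
M_n = C_f(d − h_f/2) + (T − C_f)(d − a_w/2) = 905703 × (730 − 57.5) + 1391697 × (730 − 83.64) = 609.09 + 899.54 = 1508.63 × 10⁶ N·mm.
M_n = 1508.63 kN·m.

M_n ≈ 1510 kN·m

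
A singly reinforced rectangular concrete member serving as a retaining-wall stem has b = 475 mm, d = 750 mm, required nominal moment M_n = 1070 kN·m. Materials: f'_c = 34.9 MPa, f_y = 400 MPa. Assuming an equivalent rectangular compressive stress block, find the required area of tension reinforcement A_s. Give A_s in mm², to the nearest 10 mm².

With M_n = 0.85 f'_c a b (d − a/2), solve the quadratic for a:
a = d − √(d² − 2M_n/(0.85 f'_c b)) = 750 − √(750² − 2 × 1070×10⁶/(0.85 × 34.9 × 475)) = 109.20 mm.
A_s = 0.85 f'_c a b / f_y = 0.85 × 34.9 × 109.20 × 475 / 400 = 3846.8 mm².

A_s ≈ 3850 mm²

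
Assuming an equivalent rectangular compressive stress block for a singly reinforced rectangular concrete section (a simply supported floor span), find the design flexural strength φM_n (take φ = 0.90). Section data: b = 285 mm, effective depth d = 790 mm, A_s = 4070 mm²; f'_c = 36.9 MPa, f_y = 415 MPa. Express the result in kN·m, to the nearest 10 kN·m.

φM_n ≈ 1060 kN·m

T = A_s f_y = 4070 × 415 = 1689050 N = 1689.05 kN.
From C = T: a = T/(0.85 f'_c b) = 1689050/(0.85 × 36.9 × 285) = 188.95 mm.
M_n = T(d − a/2) = 1689.05 kN × (790 − 94.475) mm = 1174.78 kN·m.
φM_n = 0.90 × 1174.78 = 1057.30 kN·m.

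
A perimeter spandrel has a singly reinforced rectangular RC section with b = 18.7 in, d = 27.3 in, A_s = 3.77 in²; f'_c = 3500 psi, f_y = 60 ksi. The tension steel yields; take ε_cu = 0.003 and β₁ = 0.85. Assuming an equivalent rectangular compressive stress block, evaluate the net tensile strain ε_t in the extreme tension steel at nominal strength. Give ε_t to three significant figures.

a = A_s f_y/(0.85 f'_c b) = 4.066 in.
β₁ = 0.85, so c = a/β₁ = 4.066/0.85 = 4.784 in.
From the linear strain diagram with ε_cu = 0.003: ε_t = 0.003 (d − c)/c = 0.003 × (27.3 − 4.784)/4.784 = 0.0141.
Since ε_t ≥ 0.005, the section is tension-controlled.

ε_t ≈ 0.0141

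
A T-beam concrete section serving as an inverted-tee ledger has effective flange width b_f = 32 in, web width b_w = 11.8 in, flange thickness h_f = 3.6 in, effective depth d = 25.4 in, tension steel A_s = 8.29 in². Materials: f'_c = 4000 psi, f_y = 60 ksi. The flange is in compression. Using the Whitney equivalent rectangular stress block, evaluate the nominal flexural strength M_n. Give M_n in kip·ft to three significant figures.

M_n ≈ 951 kip·ft

Tension: T = A_s f_y = 8.29 × 60 = 497.4 kips.
Try a within the flange: a = T/(0.85 f'_c b_f) = 497.4/(0.85 × 4 × 32) = 4.572 in.
a = 4.572 > h_f = 3.6 in: the block extends into the web. Split into flange-overhang and web parts.
C_f = 0.85 f'_c (b_f − b_w) h_f = 0.85 × 4 × (32 − 11.8) × 3.6 = 247.2 kips.
Remaining web compression depth: a_w = (T − C_f)/(0.85 f'_c b_w) = (497.4 − 247.2)/(0.85 × 4 × 11.8) = 6.236 in.
M_n = C_f(d − h_f/2) + (T − C_f)(d − a_w/2) = 247.2 × (25.4 − 1.8) + 250.2 × (25.4 − 3.118) = 5833.9 + 5575.0 = 11408.9 kip·in.
M_n = 11408.9/12 = 950.74 kip·ft.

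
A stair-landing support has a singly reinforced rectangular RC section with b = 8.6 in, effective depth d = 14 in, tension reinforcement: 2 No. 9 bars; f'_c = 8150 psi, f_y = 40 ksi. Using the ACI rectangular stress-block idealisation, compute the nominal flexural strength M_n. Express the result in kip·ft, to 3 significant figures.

M_n ≈ 88.9 kip·ft

A_s = 2 × 1 = 2 in².
T = A_s f_y = 2 × 40 = 80 kips.
a = T/(0.85 f'_c b) = 80/(0.85 × 8.15 × 8.6) = 1.343 in.
M_n = T(d − a/2) = 80 × (14 − 0.6715) = 1066.3 kip·in = 1066.3/12 = 88.86 kip·ft.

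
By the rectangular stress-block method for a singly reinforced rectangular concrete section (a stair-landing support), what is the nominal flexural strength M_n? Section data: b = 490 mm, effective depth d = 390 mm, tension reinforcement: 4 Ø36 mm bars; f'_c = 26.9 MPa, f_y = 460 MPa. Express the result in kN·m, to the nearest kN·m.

M_n ≈ 574 kN·m

A_s = 4 × 1018 = 4072 mm².
T = A_s f_y = 4072 × 460 = 1873120 N = 1873.12 kN.
From C = T: a = T/(0.85 f'_c b) = 1873120/(0.85 × 26.9 × 490) = 167.19 mm.
M_n = T(d − a/2) = 1873.12 kN × (390 − 83.595) mm = 573.93 kN·m.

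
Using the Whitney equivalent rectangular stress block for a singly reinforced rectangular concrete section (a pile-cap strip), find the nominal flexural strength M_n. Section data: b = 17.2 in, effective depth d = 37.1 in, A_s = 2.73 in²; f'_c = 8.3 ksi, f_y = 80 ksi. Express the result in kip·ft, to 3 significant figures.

M_n ≈ 659 kip·ft

T = A_s f_y = 2.73 × 80 = 218.4 kips.
a = T/(0.85 f'_c b) = 218.4/(0.85 × 8.3 × 17.2) = 1.800 in.
M_n = T(d − a/2) = 218.4 × (37.1 − 0.9) = 7906.1 kip·in = 7906.1/12 = 658.84 kip·ft.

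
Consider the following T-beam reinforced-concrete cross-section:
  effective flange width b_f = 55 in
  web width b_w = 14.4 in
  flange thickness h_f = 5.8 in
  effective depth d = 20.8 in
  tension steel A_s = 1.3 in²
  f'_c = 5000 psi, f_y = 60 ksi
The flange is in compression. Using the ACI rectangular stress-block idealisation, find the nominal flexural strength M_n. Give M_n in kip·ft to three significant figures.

Tension: T = A_s f_y = 1.3 × 60 = 78 kips.
Try a within the flange: a = T/(0.85 f'_c b_f) = 78/(0.85 × 5 × 55) = 0.334 in.
Since a = 0.334 ≤ h_f = 5.8 in, the stress block lies entirely in the flange; analyse as a rectangular beam of width b_f.
M_n = T(d − a/2) = 78 × (20.8 − 0.167) = 1609.4 kip·in.
M_n = 1609.4/12 = 134.12 kip·ft.

M_n ≈ 134 kip·ft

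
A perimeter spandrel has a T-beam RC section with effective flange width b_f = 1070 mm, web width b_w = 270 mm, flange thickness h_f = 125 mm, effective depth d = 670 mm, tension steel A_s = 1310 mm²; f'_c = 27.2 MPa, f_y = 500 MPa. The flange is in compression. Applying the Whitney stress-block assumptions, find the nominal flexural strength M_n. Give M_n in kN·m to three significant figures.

Tension: T = A_s f_y = 1310 × 500 = 655000 N.
Try a within the flange: a = T/(0.85 f'_c b_f) = 655000/(0.85 × 27.2 × 1070) = 26.48 mm.
Since a = 26.48 ≤ h_f = 125 mm, the stress block lies entirely in the flange; analyse as a rectangular beam of width b_f.
M_n = T(d − a/2) = 655000 × (670 − 13.24) = 430.18 × 10⁶ N·mm.
M_n = 430.18 kN·m.

M_n ≈ 430 kN·m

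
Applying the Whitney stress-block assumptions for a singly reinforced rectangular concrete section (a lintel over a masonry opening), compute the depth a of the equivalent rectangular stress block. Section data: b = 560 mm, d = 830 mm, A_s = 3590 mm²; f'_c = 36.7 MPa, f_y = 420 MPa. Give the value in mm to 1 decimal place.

a ≈ 86.3 mm

T = A_s f_y = 3590 × 420 = 1507800 N = 1507.8 kN.
Setting C = 0.85 f'_c a b equal to T: a = 1507800/(0.85 × 36.7 × 560) = 86.3 mm.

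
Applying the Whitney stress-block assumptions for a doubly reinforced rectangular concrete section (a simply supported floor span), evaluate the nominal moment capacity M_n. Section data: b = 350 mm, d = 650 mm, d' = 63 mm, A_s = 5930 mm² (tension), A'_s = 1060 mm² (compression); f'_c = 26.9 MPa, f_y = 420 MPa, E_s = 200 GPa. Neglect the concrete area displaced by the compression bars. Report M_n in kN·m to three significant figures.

M_n ≈ 1330 kN·m

Assume both tension and compression steel yield.
Net tension couple steel: A_s − A'_s = 4870 mm².
a = (A_s − A'_s) f_y / (0.85 f'_c b) = 2045400/(0.85 × 26.9 × 350) = 255.59 mm.
c = a/β₁ = 255.59/0.85 = 300.69 mm; ε'_s = 0.003(c − d')/c = 0.0024 ≥ f_y/E_s = 0.0021, so compression steel does yield.
M_n = (A_s − A'_s) f_y (d − a/2) + A'_s f_y (d − d') = [2045400 × (650 − 127.795) + 445200 × (650 − 63)] × 10⁻⁶ = 1068.12 + 261.33 = 1329.45 kN·m.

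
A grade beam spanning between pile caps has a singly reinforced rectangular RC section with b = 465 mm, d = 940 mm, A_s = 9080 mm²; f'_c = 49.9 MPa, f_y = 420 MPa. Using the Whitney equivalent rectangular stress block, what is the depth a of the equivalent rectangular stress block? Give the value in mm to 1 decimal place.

T = A_s f_y = 9080 × 420 = 3813600 N = 3813.6 kN.
Setting C = 0.85 f'_c a b equal to T: a = 3813600/(0.85 × 49.9 × 465) = 193.4 mm.

a ≈ 193.4 mm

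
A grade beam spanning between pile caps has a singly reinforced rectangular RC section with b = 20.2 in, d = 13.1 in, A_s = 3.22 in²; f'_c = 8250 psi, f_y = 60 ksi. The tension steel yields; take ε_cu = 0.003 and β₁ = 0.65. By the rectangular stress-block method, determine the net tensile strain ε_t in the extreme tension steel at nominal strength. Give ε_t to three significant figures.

ε_t ≈ 0.0157

a = A_s f_y/(0.85 f'_c b) = 1.364 in.
β₁ = 0.65, so c = a/β₁ = 1.364/0.65 = 2.098 in.
From the linear strain diagram with ε_cu = 0.003: ε_t = 0.003 (d − c)/c = 0.003 × (13.1 − 2.098)/2.098 = 0.0157.
Since ε_t ≥ 0.005, the section is tension-controlled.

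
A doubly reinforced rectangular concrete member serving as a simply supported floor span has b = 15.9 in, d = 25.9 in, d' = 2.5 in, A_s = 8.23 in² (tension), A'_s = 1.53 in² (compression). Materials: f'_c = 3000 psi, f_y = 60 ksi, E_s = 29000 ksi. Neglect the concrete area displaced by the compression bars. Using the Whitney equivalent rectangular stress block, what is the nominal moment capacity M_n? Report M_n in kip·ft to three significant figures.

M_n ≈ 881 kip·ft

Assume both steels yield.
a = (A_s − A'_s) f_y/(0.85 f'_c b) = (8.23 − 1.53) × 60/(0.85 × 3 × 15.9) = 9.915 in.
c = a/β₁ = 9.915/0.85 = 11.665 in; ε'_s = 0.003(c − d')/c = 0.0024 ≥ ε_y = 0.0021, so the compression steel yields.
M_n = (A_s − A'_s) f_y (d − a/2) + A'_s f_y (d − d') = 402 × (25.9 − 4.9575) + 91.8 × (25.9 − 2.5) = 8418.9 + 2148.1 = 10567.0 kip·in = 10567.0/12 = 880.58 kip·ft.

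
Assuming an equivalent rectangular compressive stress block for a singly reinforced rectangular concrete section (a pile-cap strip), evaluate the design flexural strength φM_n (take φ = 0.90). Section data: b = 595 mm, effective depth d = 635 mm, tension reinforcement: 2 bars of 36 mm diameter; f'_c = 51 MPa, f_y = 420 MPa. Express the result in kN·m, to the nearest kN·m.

A_s = 2 × 1018 = 2036 mm².
T = A_s f_y = 2036 × 420 = 855120 N = 855.12 kN.
From C = T: a = T/(0.85 f'_c b) = 855120/(0.85 × 51 × 595) = 33.15 mm.
M_n = T(d − a/2) = 855.12 kN × (635 − 16.575) mm = 528.83 kN·m.
φM_n = 0.90 × 528.83 = 475.95 kN·m.

φM_n ≈ 476 kN·m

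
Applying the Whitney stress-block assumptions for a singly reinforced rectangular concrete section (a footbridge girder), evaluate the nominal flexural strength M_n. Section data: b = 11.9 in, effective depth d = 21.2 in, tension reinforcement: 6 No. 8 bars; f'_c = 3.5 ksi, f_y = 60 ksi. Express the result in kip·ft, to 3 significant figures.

A_s = 6 × 0.79 = 4.74 in².
T = A_s f_y = 4.74 × 60 = 284.4 kips.
a = T/(0.85 f'_c b) = 284.4/(0.85 × 3.5 × 11.9) = 8.033 in.
M_n = T(d − a/2) = 284.4 × (21.2 − 4.0165) = 4887.0 kip·in = 4887.0/12 = 407.25 kip·ft.

M_n ≈ 407 kip·ft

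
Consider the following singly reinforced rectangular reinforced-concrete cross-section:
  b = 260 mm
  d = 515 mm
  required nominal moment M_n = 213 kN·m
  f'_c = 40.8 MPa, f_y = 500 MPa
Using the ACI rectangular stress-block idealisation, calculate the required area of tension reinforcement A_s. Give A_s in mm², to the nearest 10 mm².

A_s ≈ 870 mm²

With M_n = 0.85 f'_c a b (d − a/2), solve the quadratic for a:
a = d − √(d² − 2M_n/(0.85 f'_c b)) = 515 − √(515² − 2 × 213×10⁶/(0.85 × 40.8 × 260)) = 48.12 mm.
A_s = 0.85 f'_c a b / f_y = 0.85 × 40.8 × 48.12 × 260 / 500 = 867.8 mm².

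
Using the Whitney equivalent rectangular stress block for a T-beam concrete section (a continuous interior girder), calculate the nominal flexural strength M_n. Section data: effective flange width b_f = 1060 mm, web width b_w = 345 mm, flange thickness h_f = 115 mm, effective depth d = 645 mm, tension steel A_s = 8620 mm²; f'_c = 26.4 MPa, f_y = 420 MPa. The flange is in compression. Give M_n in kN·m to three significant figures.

M_n ≈ 2030 kN·m

Tension: T = A_s f_y = 8620 × 420 = 3620400 N.
Try a within the flange: a = T/(0.85 f'_c b_f) = 3620400/(0.85 × 26.4 × 1060) = 152.20 mm.
a = 152.20 > h_f = 115 mm: the block extends into the web. Split into flange-overhang and web parts.
C_f = 0.85 f'_c (b_f − b_w) h_f = 0.85 × 26.4 × (1060 − 345) × 115 = 1845129 N.
Remaining web compression depth: a_w = (T − C_f)/(0.85 f'_c b_w) = (3620400 − 1845129)/(0.85 × 26.4 × 345) = 229.31 mm.
M_n = C_f(d − h_f/2) + (T − C_f)(d − a_w/2) = 1845129 × (645 − 57.5) + 1775271 × (645 − 114.655) = 1084.01 + 941.51 = 2025.52 × 10⁶ N·mm.
M_n = 2025.52 kN·m.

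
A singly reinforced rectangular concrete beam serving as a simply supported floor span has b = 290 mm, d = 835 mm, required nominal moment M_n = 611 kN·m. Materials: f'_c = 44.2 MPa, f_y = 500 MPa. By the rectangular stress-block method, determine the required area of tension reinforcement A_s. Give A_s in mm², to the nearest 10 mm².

A_s ≈ 1530 mm²

With M_n = 0.85 f'_c a b (d − a/2), solve the quadratic for a:
a = d − √(d² − 2M_n/(0.85 f'_c b)) = 835 − √(835² − 2 × 611×10⁶/(0.85 × 44.2 × 290)) = 70.10 mm.
A_s = 0.85 f'_c a b / f_y = 0.85 × 44.2 × 70.10 × 290 / 500 = 1527.5 mm².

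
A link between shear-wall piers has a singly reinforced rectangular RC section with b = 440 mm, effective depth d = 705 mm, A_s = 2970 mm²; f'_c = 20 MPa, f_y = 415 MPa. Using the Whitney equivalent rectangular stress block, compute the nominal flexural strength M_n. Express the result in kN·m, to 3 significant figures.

M_n ≈ 767 kN·m

T = A_s f_y = 2970 × 415 = 1232550 N = 1232.55 kN.
From C = T: a = T/(0.85 f'_c b) = 1232550/(0.85 × 20 × 440) = 164.78 mm.
M_n = T(d − a/2) = 1232.55 kN × (705 − 82.39) mm = 767.40 kN·m.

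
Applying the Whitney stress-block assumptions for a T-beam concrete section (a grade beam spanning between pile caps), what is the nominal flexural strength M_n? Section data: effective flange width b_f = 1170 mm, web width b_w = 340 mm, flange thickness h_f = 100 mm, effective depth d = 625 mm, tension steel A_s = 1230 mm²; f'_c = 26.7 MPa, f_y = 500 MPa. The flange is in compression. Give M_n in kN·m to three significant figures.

M_n ≈ 377 kN·m

Tension: T = A_s f_y = 1230 × 500 = 615000 N.
Try a within the flange: a = T/(0.85 f'_c b_f) = 615000/(0.85 × 26.7 × 1170) = 23.16 mm.
Since a = 23.16 ≤ h_f = 100 mm, the stress block lies entirely in the flange; analyse as a rectangular beam of width b_f.
M_n = T(d − a/2) = 615000 × (625 − 11.58) = 377.25 × 10⁶ N·mm.
M_n = 377.25 kN·m.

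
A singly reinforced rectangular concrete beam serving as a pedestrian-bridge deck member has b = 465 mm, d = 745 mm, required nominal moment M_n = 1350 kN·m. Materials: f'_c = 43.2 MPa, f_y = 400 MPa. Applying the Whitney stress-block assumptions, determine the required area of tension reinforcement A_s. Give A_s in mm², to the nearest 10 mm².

A_s ≈ 4910 mm²

With M_n = 0.85 f'_c a b (d − a/2), solve the quadratic for a:
a = d − √(d² − 2M_n/(0.85 f'_c b)) = 745 − √(745² − 2 × 1350×10⁶/(0.85 × 43.2 × 465)) = 115.00 mm.
A_s = 0.85 f'_c a b / f_y = 0.85 × 43.2 × 115.00 × 465 / 400 = 4909.0 mm².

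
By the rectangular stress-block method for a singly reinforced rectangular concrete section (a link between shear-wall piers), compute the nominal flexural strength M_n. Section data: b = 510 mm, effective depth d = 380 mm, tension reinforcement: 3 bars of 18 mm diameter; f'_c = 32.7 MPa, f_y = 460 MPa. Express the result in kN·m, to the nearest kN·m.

M_n ≈ 129 kN·m

A_s = 3 × 254 = 762 mm².
T = A_s f_y = 762 × 460 = 350520 N = 350.52 kN.
From C = T: a = T/(0.85 f'_c b) = 350520/(0.85 × 32.7 × 510) = 24.73 mm.
M_n = T(d − a/2) = 350.52 kN × (380 − 12.365) mm = 128.86 kN·m.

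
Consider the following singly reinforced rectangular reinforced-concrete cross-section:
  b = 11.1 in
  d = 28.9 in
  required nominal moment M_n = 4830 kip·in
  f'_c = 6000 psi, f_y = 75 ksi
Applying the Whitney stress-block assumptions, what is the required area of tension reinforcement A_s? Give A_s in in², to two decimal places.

A_s ≈ 2.36 in²

From M_n = 0.85 f'_c a b (d − a/2):
a = d − √(d² − 2M_n/(0.85 f'_c b)) = 28.9 − √(28.9² − 2 × 4830/(0.85 × 6 × 11.1)) = 3.121 in.
A_s = 0.85 f'_c a b / f_y = 0.85 × 6 × 3.121 × 11.1 / 75 = 2.356 in².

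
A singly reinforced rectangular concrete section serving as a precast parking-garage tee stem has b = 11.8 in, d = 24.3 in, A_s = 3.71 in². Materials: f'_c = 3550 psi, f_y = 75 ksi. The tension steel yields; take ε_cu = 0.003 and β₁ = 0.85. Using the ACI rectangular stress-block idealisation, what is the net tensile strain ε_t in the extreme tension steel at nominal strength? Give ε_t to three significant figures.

ε_t ≈ 0.00493

a = A_s f_y/(0.85 f'_c b) = 7.815 in.
β₁ = 0.85, so c = a/β₁ = 7.815/0.85 = 9.194 in.
From the linear strain diagram with ε_cu = 0.003: ε_t = 0.003 (d − c)/c = 0.003 × (24.3 − 9.194)/9.194 = 0.00493.
ε_t is between 0.004 and 0.005 — transition zone.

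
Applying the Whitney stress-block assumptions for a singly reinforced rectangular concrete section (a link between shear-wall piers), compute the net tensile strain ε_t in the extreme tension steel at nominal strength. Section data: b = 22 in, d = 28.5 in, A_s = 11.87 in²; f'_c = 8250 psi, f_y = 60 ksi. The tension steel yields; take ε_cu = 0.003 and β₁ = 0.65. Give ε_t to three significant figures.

a = A_s f_y/(0.85 f'_c b) = 4.616 in.
β₁ = 0.65, so c = a/β₁ = 4.616/0.65 = 7.102 in.
From the linear strain diagram with ε_cu = 0.003: ε_t = 0.003 (d − c)/c = 0.003 × (28.5 − 7.102)/7.102 = 0.00904.
Since ε_t ≥ 0.005, the section is tension-controlled.

ε_t ≈ 0.00904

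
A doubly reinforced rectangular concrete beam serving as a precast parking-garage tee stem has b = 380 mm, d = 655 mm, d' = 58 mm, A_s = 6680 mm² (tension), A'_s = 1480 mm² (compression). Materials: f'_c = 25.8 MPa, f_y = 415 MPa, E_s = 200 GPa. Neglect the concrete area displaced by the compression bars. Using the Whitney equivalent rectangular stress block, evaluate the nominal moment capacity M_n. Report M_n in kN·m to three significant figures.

M_n ≈ 1500 kN·m

Assume both tension and compression steel yield.
Net tension couple steel: A_s − A'_s = 5200 mm².
a = (A_s − A'_s) f_y / (0.85 f'_c b) = 2158000/(0.85 × 25.8 × 380) = 258.96 mm.
c = a/β₁ = 258.96/0.85 = 304.66 mm; ε'_s = 0.003(c − d')/c = 0.0024 ≥ f_y/E_s = 0.0021, so compression steel does yield.
M_n = (A_s − A'_s) f_y (d − a/2) + A'_s f_y (d − d') = [2158000 × (655 − 129.48) + 614200 × (655 − 58)] × 10⁻⁶ = 1134.07 + 366.68 = 1500.75 kN·m.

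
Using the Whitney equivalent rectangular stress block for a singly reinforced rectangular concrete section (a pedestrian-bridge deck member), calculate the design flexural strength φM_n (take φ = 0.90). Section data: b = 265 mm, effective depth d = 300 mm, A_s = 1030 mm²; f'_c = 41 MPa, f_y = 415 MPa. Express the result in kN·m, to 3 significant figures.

φM_n ≈ 107 kN·m

T = A_s f_y = 1030 × 415 = 427450 N = 427.45 kN.
From C = T: a = T/(0.85 f'_c b) = 427450/(0.85 × 41 × 265) = 46.28 mm.
M_n = T(d − a/2) = 427.45 kN × (300 − 23.14) mm = 118.34 kN·m.
φM_n = 0.90 × 118.34 = 106.51 kN·m.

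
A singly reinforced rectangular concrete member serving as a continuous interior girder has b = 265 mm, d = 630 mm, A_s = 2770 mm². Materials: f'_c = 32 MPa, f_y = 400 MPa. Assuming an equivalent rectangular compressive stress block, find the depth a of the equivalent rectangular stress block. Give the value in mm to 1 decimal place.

T = A_s f_y = 2770 × 400 = 1108000 N = 1108 kN.
Setting C = 0.85 f'_c a b equal to T: a = 1108000/(0.85 × 32 × 265) = 153.7 mm.

a ≈ 153.7 mm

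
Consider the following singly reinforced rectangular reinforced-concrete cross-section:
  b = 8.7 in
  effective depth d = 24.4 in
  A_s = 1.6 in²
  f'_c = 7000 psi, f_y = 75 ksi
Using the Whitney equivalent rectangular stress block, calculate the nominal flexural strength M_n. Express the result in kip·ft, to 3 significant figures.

T = A_s f_y = 1.6 × 75 = 120 kips.
a = T/(0.85 f'_c b) = 120/(0.85 × 7 × 8.7) = 2.318 in.
M_n = T(d − a/2) = 120 × (24.4 − 1.159) = 2788.9 kip·in = 2788.9/12 = 232.41 kip·ft.

M_n ≈ 232 kip·ft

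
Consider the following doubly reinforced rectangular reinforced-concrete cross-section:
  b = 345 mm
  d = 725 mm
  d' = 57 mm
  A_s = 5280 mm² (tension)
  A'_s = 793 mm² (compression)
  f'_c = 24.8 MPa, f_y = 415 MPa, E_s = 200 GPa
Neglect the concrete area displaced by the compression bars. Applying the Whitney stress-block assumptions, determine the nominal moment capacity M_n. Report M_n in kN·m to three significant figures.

M_n ≈ 1330 kN·m

Assume both tension and compression steel yield.
Net tension couple steel: A_s − A'_s = 4487 mm².
a = (A_s − A'_s) f_y / (0.85 f'_c b) = 1862105/(0.85 × 24.8 × 345) = 256.04 mm.
c = a/β₁ = 256.04/0.85 = 301.22 mm; ε'_s = 0.003(c − d')/c = 0.0024 ≥ f_y/E_s = 0.0021, so compression steel does yield.
M_n = (A_s − A'_s) f_y (d − a/2) + A'_s f_y (d − d') = [1862105 × (725 − 128.02) + 329095 × (725 − 57)] × 10⁻⁶ = 1111.64 + 219.84 = 1331.48 kN·m.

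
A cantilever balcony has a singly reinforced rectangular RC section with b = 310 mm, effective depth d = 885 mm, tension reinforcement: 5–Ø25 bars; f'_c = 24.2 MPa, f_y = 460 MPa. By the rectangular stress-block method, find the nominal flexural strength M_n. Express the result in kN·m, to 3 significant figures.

M_n ≈ 899 kN·m

A_s = 5 × 491 = 2455 mm².
T = A_s f_y = 2455 × 460 = 1129300 N = 1129.3 kN.
From C = T: a = T/(0.85 f'_c b) = 1129300/(0.85 × 24.2 × 310) = 177.10 mm.
M_n = T(d − a/2) = 1129.3 kN × (885 − 88.55) mm = 899.43 kN·m.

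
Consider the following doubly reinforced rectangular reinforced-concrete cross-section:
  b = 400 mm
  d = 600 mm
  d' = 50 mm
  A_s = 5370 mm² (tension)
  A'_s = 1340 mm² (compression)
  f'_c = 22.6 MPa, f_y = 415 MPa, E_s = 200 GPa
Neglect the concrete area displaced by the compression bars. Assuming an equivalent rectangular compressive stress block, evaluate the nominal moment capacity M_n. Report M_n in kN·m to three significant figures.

M_n ≈ 1130 kN·m

Assume both tension and compression steel yield.
Net tension couple steel: A_s − A'_s = 4030 mm².
a = (A_s − A'_s) f_y / (0.85 f'_c b) = 1672450/(0.85 × 22.6 × 400) = 217.65 mm.
c = a/β₁ = 217.65/0.85 = 256.06 mm; ε'_s = 0.003(c − d')/c = 0.0024 ≥ f_y/E_s = 0.0021, so compression steel does yield.
M_n = (A_s − A'_s) f_y (d − a/2) + A'_s f_y (d − d') = [1672450 × (600 − 108.825) + 556100 × (600 − 50)] × 10⁻⁶ = 821.47 + 305.86 = 1127.33 kN·m.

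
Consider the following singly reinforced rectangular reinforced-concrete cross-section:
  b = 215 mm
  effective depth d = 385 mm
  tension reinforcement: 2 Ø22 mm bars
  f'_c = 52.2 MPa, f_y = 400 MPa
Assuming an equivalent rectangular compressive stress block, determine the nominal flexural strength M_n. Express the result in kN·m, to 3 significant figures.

A_s = 2 × 380 = 760 mm².
T = A_s f_y = 760 × 400 = 304000 N = 304 kN.
From C = T: a = T/(0.85 f'_c b) = 304000/(0.85 × 52.2 × 215) = 31.87 mm.
M_n = T(d − a/2) = 304 kN × (385 − 15.935) mm = 112.20 kN·m.

M_n ≈ 112 kN·m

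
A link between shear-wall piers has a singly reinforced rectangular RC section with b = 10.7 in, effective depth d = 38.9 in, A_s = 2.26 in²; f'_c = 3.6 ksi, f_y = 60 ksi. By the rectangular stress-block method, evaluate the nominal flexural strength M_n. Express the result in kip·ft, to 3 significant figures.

T = A_s f_y = 2.26 × 60 = 135.6 kips.
a = T/(0.85 f'_c b) = 135.6/(0.85 × 3.6 × 10.7) = 4.141 in.
M_n = T(d − a/2) = 135.6 × (38.9 − 2.0705) = 4994.1 kip·in = 4994.1/12 = 416.18 kip·ft.

M_n ≈ 416 kip·ft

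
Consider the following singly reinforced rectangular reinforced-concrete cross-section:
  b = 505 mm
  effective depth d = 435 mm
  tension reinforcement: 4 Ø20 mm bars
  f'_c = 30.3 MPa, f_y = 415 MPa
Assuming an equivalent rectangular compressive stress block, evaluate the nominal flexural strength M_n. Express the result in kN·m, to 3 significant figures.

M_n ≈ 216 kN·m

A_s = 4 × 314 = 1256 mm².
T = A_s f_y = 1256 × 415 = 521240 N = 521.24 kN.
From C = T: a = T/(0.85 f'_c b) = 521240/(0.85 × 30.3 × 505) = 40.08 mm.
M_n = T(d − a/2) = 521.24 kN × (435 − 20.04) mm = 216.29 kN·m.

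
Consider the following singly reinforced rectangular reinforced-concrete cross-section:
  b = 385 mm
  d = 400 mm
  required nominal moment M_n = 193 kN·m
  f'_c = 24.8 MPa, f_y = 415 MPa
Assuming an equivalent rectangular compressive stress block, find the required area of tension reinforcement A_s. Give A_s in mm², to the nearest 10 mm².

A_s ≈ 1260 mm²

With M_n = 0.85 f'_c a b (d − a/2), solve the quadratic for a:
a = d − √(d² − 2M_n/(0.85 f'_c b)) = 400 − √(400² − 2 × 193×10⁶/(0.85 × 24.8 × 385)) = 64.68 mm.
A_s = 0.85 f'_c a b / f_y = 0.85 × 24.8 × 64.68 × 385 / 415 = 1264.9 mm².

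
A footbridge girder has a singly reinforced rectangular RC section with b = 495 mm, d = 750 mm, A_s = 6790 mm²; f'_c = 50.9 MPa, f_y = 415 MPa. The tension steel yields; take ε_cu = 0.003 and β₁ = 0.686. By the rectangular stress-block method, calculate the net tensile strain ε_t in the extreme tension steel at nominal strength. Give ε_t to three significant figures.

ε_t ≈ 0.00873

a = A_s f_y/(0.85 f'_c b) = 131.58 mm.
β₁ = 0.686, so c = a/β₁ = 131.58/0.686 = 191.81 mm.
From the linear strain diagram with ε_cu = 0.003: ε_t = 0.003 (d − c)/c = 0.003 × (750 − 191.81)/191.81 = 0.00873.
Since ε_t ≥ 0.005, the section is tension-controlled.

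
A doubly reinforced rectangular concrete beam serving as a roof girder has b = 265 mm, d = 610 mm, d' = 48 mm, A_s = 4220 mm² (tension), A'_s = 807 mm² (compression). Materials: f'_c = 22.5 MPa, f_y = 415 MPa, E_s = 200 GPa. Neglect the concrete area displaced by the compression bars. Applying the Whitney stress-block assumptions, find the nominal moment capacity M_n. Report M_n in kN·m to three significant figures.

Assume both tension and compression steel yield.
Net tension couple steel: A_s − A'_s = 3413 mm².
a = (A_s − A'_s) f_y / (0.85 f'_c b) = 1416395/(0.85 × 22.5 × 265) = 279.47 mm.
c = a/β₁ = 279.47/0.85 = 328.79 mm; ε'_s = 0.003(c − d')/c = 0.0026 ≥ f_y/E_s = 0.0021, so compression steel does yield.
M_n = (A_s − A'_s) f_y (d − a/2) + A'_s f_y (d − d') = [1416395 × (610 − 139.735) + 334905 × (610 − 48)] × 10⁻⁶ = 666.08 + 188.22 = 854.30 kN·m.

M_n ≈ 854 kN·m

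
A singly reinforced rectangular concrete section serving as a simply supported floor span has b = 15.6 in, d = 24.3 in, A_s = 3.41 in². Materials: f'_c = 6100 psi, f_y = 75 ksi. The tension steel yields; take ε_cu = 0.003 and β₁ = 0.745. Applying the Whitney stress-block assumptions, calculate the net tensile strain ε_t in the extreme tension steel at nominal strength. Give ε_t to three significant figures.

ε_t ≈ 0.0142

a = A_s f_y/(0.85 f'_c b) = 3.162 in.
β₁ = 0.745, so c = a/β₁ = 3.162/0.745 = 4.244 in.
From the linear strain diagram with ε_cu = 0.003: ε_t = 0.003 (d − c)/c = 0.003 × (24.3 − 4.244)/4.244 = 0.0142.
Since ε_t ≥ 0.005, the section is tension-controlled.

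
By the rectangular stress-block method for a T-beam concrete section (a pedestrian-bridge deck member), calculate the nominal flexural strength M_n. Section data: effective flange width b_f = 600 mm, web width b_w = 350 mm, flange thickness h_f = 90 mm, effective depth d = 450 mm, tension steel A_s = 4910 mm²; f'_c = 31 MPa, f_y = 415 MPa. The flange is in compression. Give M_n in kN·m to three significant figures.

Tension: T = A_s f_y = 4910 × 415 = 2037650 N.
Try a within the flange: a = T/(0.85 f'_c b_f) = 2037650/(0.85 × 31 × 600) = 128.88 mm.
a = 128.88 > h_f = 90 mm: the block extends into the web. Split into flange-overhang and web parts.
C_f = 0.85 f'_c (b_f − b_w) h_f = 0.85 × 31 × (600 − 350) × 90 = 592875 N.
Remaining web compression depth: a_w = (T − C_f)/(0.85 f'_c b_w) = (2037650 − 592875)/(0.85 × 31 × 350) = 156.66 mm.
M_n = C_f(d − h_f/2) + (T − C_f)(d − a_w/2) = 592875 × (450 − 45) + 1444775 × (450 − 78.33) = 240.11 + 536.98 = 777.09 × 10⁶ N·mm.
M_n = 777.09 kN·m.

M_n ≈ 777 kN·m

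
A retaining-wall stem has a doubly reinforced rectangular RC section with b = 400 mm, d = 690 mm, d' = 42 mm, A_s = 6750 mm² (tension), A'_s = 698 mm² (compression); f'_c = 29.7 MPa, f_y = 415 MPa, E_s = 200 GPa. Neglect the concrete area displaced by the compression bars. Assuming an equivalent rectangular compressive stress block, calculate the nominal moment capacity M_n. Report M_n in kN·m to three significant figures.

M_n ≈ 1610 kN·m

Assume both tension and compression steel yield.
Net tension couple steel: A_s − A'_s = 6052 mm².
a = (A_s − A'_s) f_y / (0.85 f'_c b) = 2511580/(0.85 × 29.7 × 400) = 248.72 mm.
c = a/β₁ = 248.72/0.838 = 296.80 mm; ε'_s = 0.003(c − d')/c = 0.0026 ≥ f_y/E_s = 0.0021, so compression steel does yield.
M_n = (A_s − A'_s) f_y (d − a/2) + A'_s f_y (d − d') = [2511580 × (690 − 124.36) + 289670 × (690 − 42)] × 10⁻⁶ = 1420.65 + 187.71 = 1608.36 kN·m.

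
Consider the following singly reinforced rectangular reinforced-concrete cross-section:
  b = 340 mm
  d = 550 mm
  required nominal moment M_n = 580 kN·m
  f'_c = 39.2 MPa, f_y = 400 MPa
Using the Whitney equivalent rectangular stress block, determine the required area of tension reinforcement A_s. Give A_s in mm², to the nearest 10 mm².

With M_n = 0.85 f'_c a b (d − a/2), solve the quadratic for a:
a = d − √(d² − 2M_n/(0.85 f'_c b)) = 550 − √(550² − 2 × 580×10⁶/(0.85 × 39.2 × 340)) = 102.67 mm.
A_s = 0.85 f'_c a b / f_y = 0.85 × 39.2 × 102.67 × 340 / 400 = 2907.8 mm².

A_s ≈ 2910 mm²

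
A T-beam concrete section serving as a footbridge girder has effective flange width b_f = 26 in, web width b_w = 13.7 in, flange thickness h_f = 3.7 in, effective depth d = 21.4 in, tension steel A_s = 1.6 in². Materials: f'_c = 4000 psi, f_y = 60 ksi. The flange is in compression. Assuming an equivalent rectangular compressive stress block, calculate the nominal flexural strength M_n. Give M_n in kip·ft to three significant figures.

Tension: T = A_s f_y = 1.6 × 60 = 96 kips.
Try a within the flange: a = T/(0.85 f'_c b_f) = 96/(0.85 × 4 × 26) = 1.086 in.
Since a = 1.086 ≤ h_f = 3.7 in, the stress block lies entirely in the flange; analyse as a rectangular beam of width b_f.
M_n = T(d − a/2) = 96 × (21.4 − 0.543) = 2002.3 kip·in.
M_n = 2002.3/12 = 166.86 kip·ft.

M_n ≈ 167 kip·ft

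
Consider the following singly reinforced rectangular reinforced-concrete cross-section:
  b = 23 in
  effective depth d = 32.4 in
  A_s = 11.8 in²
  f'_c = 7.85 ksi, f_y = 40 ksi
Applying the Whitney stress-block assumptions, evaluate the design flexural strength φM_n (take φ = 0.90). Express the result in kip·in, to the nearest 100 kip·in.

T = A_s f_y = 11.8 × 40 = 472 kips.
a = T/(0.85 f'_c b) = 472/(0.85 × 7.85 × 23) = 3.076 in.
M_n = T(d − a/2) = 472 × (32.4 − 1.538) = 14566.9 kip·in.
φM_n = 0.90 × 14566.9 = 13110.2 kip·in.

φM_n ≈ 13100 kip·in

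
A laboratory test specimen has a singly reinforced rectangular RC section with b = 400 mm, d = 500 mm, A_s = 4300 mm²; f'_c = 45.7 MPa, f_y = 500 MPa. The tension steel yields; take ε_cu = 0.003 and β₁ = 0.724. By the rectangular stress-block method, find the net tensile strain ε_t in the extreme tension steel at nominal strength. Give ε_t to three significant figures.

a = A_s f_y/(0.85 f'_c b) = 138.37 mm.
β₁ = 0.724, so c = a/β₁ = 138.37/0.724 = 191.12 mm.
From the linear strain diagram with ε_cu = 0.003: ε_t = 0.003 (d − c)/c = 0.003 × (500 − 191.12)/191.12 = 0.00485.
ε_t is between 0.004 and 0.005 — transition zone.

ε_t ≈ 0.00485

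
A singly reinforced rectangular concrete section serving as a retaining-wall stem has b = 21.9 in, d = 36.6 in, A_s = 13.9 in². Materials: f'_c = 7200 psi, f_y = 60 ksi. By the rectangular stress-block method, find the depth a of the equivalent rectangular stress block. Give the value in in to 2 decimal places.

a ≈ 6.22 in

T = A_s f_y = 13.9 × 60 = 834 kips.
a = T/(0.85 f'_c b) = 834/(0.85 × 7.2 × 21.9) = 6.22 in.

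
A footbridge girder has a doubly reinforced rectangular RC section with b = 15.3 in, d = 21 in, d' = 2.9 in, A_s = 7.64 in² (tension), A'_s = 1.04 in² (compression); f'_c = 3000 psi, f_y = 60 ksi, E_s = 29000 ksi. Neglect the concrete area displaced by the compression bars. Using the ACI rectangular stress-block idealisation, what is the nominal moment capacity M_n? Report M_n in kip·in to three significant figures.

M_n ≈ 7440 kip·in

Assume both steels yield.
a = (A_s − A'_s) f_y/(0.85 f'_c b) = (7.64 − 1.04) × 60/(0.85 × 3 × 15.3) = 10.150 in.
c = a/β₁ = 10.150/0.85 = 11.941 in; ε'_s = 0.003(c − d')/c = 0.0023 ≥ ε_y = 0.0021, so the compression steel yields.
M_n = (A_s − A'_s) f_y (d − a/2) + A'_s f_y (d − d') = 396 × (21 − 5.075) + 62.4 × (21 − 2.9) = 6306.3 + 1129.4 = 7435.7 kip·in.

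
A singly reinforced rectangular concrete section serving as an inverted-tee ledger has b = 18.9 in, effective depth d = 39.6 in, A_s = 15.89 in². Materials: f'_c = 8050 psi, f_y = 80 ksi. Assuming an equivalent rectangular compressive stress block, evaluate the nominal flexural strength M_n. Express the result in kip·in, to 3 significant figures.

M_n ≈ 44100 kip·in

T = A_s f_y = 15.89 × 80 = 1271.2 kips.
a = T/(0.85 f'_c b) = 1271.2/(0.85 × 8.05 × 18.9) = 9.830 in.
M_n = T(d − a/2) = 1271.2 × (39.6 − 4.915) = 44091.6 kip·in.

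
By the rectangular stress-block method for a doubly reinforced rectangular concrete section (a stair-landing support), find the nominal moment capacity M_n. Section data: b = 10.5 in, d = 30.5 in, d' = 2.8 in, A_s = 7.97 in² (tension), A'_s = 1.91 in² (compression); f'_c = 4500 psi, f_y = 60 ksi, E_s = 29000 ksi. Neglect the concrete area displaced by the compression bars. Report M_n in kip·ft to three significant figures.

M_n ≈ 1050 kip·ft

Assume both steels yield.
a = (A_s − A'_s) f_y/(0.85 f'_c b) = (7.97 − 1.91) × 60/(0.85 × 4.5 × 10.5) = 9.053 in.
c = a/β₁ = 9.053/0.825 = 10.973 in; ε'_s = 0.003(c − d')/c = 0.0022 ≥ ε_y = 0.0021, so the compression steel yields.
M_n = (A_s − A'_s) f_y (d − a/2) + A'_s f_y (d − d') = 363.6 × (30.5 − 4.5265) + 114.6 × (30.5 − 2.8) = 9444.0 + 3174.4 = 12618.4 kip·in = 12618.4/12 = 1051.53 kip·ft.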